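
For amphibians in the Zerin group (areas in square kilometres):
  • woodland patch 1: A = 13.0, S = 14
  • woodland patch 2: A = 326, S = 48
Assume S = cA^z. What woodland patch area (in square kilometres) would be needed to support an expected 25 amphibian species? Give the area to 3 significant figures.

z = ln(48/14) / ln(326/13) = 1.2321 / 3.2219 = 0.3824
c = 14 / 13^0.3824 = 14 / 2.667 = 5.25
A = (25/5.25)^(1/0.3824) ⇒ ln A = ln(4.762)/0.3824 = 4.0811
A = e^4.0811 ≈ 59.21 square kilometres

59.2 square kilometres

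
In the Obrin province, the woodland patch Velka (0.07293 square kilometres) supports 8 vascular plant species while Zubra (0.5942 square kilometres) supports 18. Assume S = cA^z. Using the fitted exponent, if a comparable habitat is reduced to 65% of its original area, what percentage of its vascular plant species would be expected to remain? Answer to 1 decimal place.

84.7%

z = ln(18/8) / ln(0.5942/0.07293) = 0.8109 / 2.0977 = 0.3866
S_new/S_old = (A_new/A_old)^z = 0.65^0.3866 = exp(0.3866 × -0.4308) = 0.8466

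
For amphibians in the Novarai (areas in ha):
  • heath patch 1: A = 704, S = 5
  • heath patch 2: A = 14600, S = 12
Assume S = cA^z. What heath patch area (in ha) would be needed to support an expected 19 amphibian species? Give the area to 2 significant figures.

72000 ha

z = ln(12/5) / ln(14600/704) = 0.8755 / 3.0320 = 0.2887
c = 5 / 704^0.2887 = 5 / 6.641 = 0.7529
A = (19/0.7529)^(1/0.2887) ⇒ ln A = ln(25.23)/0.2887 = 11.1803
A = e^11.1803 ≈ 71702 ha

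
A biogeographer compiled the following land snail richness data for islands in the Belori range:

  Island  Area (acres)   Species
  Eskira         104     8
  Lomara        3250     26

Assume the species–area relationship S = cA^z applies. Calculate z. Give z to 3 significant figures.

Taking logs: ln S = ln c + z ln A, so z = (ln S₂ − ln S₁)/(ln A₂ − ln A₁).
z = ln(26/8) / ln(3250/104) = ln(3.25) / ln(31.25) = 1.1787 / 3.4420 = 0.3424

0.342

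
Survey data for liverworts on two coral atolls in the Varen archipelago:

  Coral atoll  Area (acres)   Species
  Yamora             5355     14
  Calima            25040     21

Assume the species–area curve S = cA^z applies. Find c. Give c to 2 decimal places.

1.47

z = ln(S₂/S₁) / ln(A₂/A₁) = ln(21/14) / ln(25040/5355) = 0.4055 / 1.5424 = 0.2629
c = S₁ / A₁^z = 14 / 5355^0.2629 = 14 / 9.554 = 1.465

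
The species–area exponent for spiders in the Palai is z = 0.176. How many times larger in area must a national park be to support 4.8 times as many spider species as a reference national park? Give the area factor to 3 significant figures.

(A₂/A₁)^0.176 = 4.8, so A₂/A₁ = 4.8^(1/0.176) = 4.8^5.682
ln(A₂/A₁) = ln 4.8 / 0.176 = 1.5686 / 0.176 = 8.9126
A₂/A₁ = e^8.9126 ≈ 7425

7420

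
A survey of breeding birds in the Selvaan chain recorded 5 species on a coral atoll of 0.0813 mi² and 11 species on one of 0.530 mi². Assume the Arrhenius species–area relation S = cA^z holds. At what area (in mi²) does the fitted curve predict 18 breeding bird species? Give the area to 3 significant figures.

1.71 mi²

z = ln(11/5) / ln(0.53/0.0813) = 0.7885 / 1.8747 = 0.4206
c = 5 / 0.0813^0.4206 = 5 / 0.348 = 14.37
A = (18/14.37)^(1/0.4206) ⇒ ln A = ln(1.253)/0.4206 = 0.5361
A = e^0.5361 ≈ 1.709 mi²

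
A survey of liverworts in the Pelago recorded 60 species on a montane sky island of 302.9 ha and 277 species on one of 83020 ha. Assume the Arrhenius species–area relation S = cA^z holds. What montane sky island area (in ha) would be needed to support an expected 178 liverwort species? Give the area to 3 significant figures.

16400 ha

z = ln(277/60) / ln(83020/302.9) = 1.5297 / 5.6134 = 0.2725
c = 60 / 302.9^0.2725 = 60 / 4.744 = 12.65
A = (178/12.65)^(1/0.2725) ⇒ ln A = ln(14.07)/0.2725 = 9.7040
A = e^9.7040 ≈ 16383 ha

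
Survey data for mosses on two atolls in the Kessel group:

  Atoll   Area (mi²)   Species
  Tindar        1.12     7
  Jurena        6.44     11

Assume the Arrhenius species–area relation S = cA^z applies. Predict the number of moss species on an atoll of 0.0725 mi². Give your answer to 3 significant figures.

3.45

z = ln(11/7) / ln(6.44/1.12) = 0.4520 / 1.7492 = 0.2584
c = 7 / 1.12^0.2584 = 7 / 1.03 = 6.798
S₃ = 6.798 × 0.0725^0.2584 = 6.798 × 0.5076 ≈ 3.451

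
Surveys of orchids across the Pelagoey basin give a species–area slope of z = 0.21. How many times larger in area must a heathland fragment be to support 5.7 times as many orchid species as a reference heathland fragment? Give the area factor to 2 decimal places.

3975.61

(A₂/A₁)^0.21 = 5.7, so A₂/A₁ = 5.7^(1/0.21) = 5.7^4.762
ln(A₂/A₁) = ln 5.7 / 0.21 = 1.7405 / 0.21 = 8.2879
A₂/A₁ = e^8.2879 ≈ 3976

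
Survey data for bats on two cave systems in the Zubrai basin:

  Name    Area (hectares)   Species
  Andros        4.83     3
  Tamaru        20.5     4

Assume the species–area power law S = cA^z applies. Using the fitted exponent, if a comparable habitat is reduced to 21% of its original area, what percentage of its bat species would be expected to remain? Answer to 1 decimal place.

73.3%

z = ln(4/3) / ln(20.5/4.83) = 0.2877 / 1.4456 = 0.1990
S_new/S_old = (A_new/A_old)^z = 0.21^0.1990 = exp(0.1990 × -1.5606) = 0.733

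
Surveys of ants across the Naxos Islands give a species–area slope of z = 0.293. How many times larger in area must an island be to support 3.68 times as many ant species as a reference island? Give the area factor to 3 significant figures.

85.4

(A₂/A₁)^0.293 = 3.68, so A₂/A₁ = 3.68^(1/0.293) = 3.68^3.413
ln(A₂/A₁) = ln 3.68 / 0.293 = 1.3029 / 0.293 = 4.4468
A₂/A₁ = e^4.4468 ≈ 85.35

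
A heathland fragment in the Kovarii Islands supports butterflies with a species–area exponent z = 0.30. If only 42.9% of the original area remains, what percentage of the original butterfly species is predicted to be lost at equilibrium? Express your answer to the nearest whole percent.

S_new/S_old = (A_new/A_old)^z = 0.429^0.3
= exp(0.3 × ln 0.429) = exp(0.3 × -0.8463) = exp(-0.2539) ≈ 0.7758
Fraction lost = 1 − 0.7758 = 0.2242

22%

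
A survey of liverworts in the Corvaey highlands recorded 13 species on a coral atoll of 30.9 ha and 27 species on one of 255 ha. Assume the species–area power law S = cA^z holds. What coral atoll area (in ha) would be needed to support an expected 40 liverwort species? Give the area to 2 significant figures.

z = ln(27/13) / ln(255/30.9) = 0.7309 / 2.1105 = 0.3463
c = 13 / 30.9^0.3463 = 13 / 3.281 = 3.962
A = (40/3.962)^(1/0.3463) ⇒ ln A = ln(10.09)/0.3463 = 6.6762
A = e^6.6762 ≈ 793.3 ha

790 ha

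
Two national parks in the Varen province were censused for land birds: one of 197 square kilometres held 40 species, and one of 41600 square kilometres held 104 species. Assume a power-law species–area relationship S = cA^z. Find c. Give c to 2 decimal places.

z = ln(S₂/S₁) / ln(A₂/A₁) = ln(104/40) / ln(41600/197) = 0.9555 / 5.3527 = 0.1785
c = S₁ / A₁^z = 40 / 197^0.1785 = 40 / 2.568 = 15.58

15.58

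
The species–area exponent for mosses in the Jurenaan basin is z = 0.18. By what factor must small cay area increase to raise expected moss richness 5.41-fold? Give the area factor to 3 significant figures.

11800

(A₂/A₁)^0.18 = 5.41, so A₂/A₁ = 5.41^(1/0.18) = 5.41^5.556
ln(A₂/A₁) = ln 5.41 / 0.18 = 1.6882 / 0.18 = 9.3792
A₂/A₁ = e^9.3792 ≈ 11839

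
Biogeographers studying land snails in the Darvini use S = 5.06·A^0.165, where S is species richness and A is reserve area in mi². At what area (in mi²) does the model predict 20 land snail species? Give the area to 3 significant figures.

20 = 5.06 × A^0.165  ⇒  A^0.165 = 20/5.06 = 3.953
ln A = ln(3.953) / 0.165 = 1.3744 / 0.165 = 8.3295
A = e^8.3295 ≈ 4144 mi²

4140 mi²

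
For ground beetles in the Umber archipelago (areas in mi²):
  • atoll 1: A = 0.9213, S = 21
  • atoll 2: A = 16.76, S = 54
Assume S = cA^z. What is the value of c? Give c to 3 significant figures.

z = ln(S₂/S₁) / ln(A₂/A₁) = ln(54/21) / ln(16.76/0.9213) = 0.9445 / 2.9010 = 0.3256
c = S₁ / A₁^z = 21 / 0.9213^0.3256 = 21 / 0.9737 = 21.57

21.6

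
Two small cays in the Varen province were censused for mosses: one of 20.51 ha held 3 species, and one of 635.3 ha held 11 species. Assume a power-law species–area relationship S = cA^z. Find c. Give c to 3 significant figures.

0.956

z = ln(S₂/S₁) / ln(A₂/A₁) = ln(11/3) / ln(635.3/20.51) = 1.2993 / 3.4332 = 0.3784
c = S₁ / A₁^z = 3 / 20.51^0.3784 = 3 / 3.137 = 0.9563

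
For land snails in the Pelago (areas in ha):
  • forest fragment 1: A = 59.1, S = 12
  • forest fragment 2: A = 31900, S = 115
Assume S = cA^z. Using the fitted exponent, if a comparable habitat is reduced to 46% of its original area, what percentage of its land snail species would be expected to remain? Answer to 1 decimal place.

75.7%

z = ln(115/12) / ln(31900/59.1) = 2.2600 / 6.2911 = 0.3592
S_new/S_old = (A_new/A_old)^z = 0.46^0.3592 = exp(0.3592 × -0.7765) = 0.7566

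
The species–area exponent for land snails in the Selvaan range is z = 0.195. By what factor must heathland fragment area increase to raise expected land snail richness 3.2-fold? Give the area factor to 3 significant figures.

(A₂/A₁)^0.195 = 3.2, so A₂/A₁ = 3.2^(1/0.195) = 3.2^5.128
ln(A₂/A₁) = ln 3.2 / 0.195 = 1.1632 / 0.195 = 5.9649
A₂/A₁ = e^5.9649 ≈ 389.5

390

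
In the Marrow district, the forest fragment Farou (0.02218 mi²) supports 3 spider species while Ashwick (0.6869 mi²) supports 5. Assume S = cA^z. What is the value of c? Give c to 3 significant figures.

5.29

z = ln(S₂/S₁) / ln(A₂/A₁) = ln(5/3) / ln(0.6869/0.02218) = 0.5108 / 3.4330 = 0.1488
c = S₁ / A₁^z = 3 / 0.02218^0.1488 = 3 / 0.5674 = 5.287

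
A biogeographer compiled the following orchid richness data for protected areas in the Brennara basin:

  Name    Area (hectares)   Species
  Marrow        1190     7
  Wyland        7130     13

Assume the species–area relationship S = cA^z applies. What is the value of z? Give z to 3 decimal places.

Taking logs: ln S = ln c + z ln A, so z = (ln S₂ − ln S₁)/(ln A₂ − ln A₁).
z = ln(13/7) / ln(7130/1190) = ln(1.857) / ln(5.992) = 0.6190 / 1.7904 = 0.3458

0.346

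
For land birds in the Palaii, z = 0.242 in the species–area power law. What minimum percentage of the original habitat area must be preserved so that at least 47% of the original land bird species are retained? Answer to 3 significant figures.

Need (A_new/A_old)^0.242 = 0.47, so A_new/A_old = 0.47^(1/0.242) = 0.47^4.132
ln(A_new/A_old) = ln 0.47 / 0.242 = -0.7550 / 0.242 = -3.1199
A_new/A_old = e^-3.1199 ≈ 0.04416

4.42%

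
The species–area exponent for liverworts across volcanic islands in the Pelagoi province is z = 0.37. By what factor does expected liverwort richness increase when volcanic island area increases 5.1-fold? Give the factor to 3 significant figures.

1.83

S₂/S₁ = (A₂/A₁)^z = 5.1^0.37
ln(S₂/S₁) = 0.37 × ln 5.1 = 0.37 × 1.6292 = 0.6028
S₂/S₁ = e^0.6028 ≈ 1.827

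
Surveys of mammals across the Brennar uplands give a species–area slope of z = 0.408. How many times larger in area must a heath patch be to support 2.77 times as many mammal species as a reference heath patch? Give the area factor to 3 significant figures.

(A₂/A₁)^0.408 = 2.77, so A₂/A₁ = 2.77^(1/0.408) = 2.77^2.451
ln(A₂/A₁) = ln 2.77 / 0.408 = 1.0188 / 0.408 = 2.4972
A₂/A₁ = e^2.4972 ≈ 12.15

12.1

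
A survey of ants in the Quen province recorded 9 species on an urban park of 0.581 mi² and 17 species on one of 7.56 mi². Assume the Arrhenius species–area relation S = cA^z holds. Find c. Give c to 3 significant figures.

10.3

z = ln(S₂/S₁) / ln(A₂/A₁) = ln(17/9) / ln(7.56/0.581) = 0.6360 / 2.5659 = 0.2479
c = S₁ / A₁^z = 9 / 0.581^0.2479 = 9 / 0.8741 = 10.3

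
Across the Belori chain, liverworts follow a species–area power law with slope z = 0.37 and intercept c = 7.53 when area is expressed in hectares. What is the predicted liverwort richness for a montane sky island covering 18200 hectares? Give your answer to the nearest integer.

S = 7.53 × 18200^0.37 = 7.53 × 37.69 ≈ 283.8

284 species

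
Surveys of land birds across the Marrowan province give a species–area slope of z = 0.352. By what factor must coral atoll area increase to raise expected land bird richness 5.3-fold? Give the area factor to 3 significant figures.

114

(A₂/A₁)^0.352 = 5.3, so A₂/A₁ = 5.3^(1/0.352) = 5.3^2.841
ln(A₂/A₁) = ln 5.3 / 0.352 = 1.6677 / 0.352 = 4.7378
A₂/A₁ = e^4.7378 ≈ 114.2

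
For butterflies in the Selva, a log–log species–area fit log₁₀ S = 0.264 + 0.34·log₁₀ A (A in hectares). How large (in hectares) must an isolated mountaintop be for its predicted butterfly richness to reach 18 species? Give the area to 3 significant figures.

823 hectares

18 = 1.837 × A^0.34  ⇒  A^0.34 = 18/1.837 = 9.801
ln A = ln(9.801) / 0.34 = 2.2825 / 0.34 = 6.7132
A = e^6.7132 ≈ 823.2 hectares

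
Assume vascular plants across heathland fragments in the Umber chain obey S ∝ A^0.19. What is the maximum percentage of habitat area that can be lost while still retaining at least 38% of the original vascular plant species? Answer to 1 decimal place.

99.4%

Need (A_new/A_old)^0.19 = 0.38, so A_new/A_old = 0.38^(1/0.19) = 0.38^5.263
ln(A_new/A_old) = ln 0.38 / 0.19 = -0.9676 / 0.19 = -5.0925
A_new/A_old = e^-5.0925 ≈ 0.006142
Fraction that can be lost = 1 − 0.006142 = 0.9939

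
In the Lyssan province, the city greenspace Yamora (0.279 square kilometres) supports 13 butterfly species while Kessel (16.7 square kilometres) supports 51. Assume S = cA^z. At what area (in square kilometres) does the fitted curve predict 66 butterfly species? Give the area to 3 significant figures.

z = ln(51/13) / ln(16.7/0.279) = 1.3669 / 4.0920 = 0.3340
c = 13 / 0.279^0.3340 = 13 / 0.6528 = 19.91
A = (66/19.91)^(1/0.3340) ⇒ ln A = ln(3.314)/0.3340 = 3.5873
A = e^3.5873 ≈ 36.13 square kilometres

36.1 square kilometres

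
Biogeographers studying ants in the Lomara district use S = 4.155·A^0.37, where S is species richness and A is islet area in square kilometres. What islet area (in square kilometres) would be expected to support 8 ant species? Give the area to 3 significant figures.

8 = 4.155 × A^0.37  ⇒  A^0.37 = 8/4.155 = 1.925
ln A = ln(1.925) / 0.37 = 0.6551 / 0.37 = 1.7706
A = e^1.7706 ≈ 5.874 square kilometres

5.87 square kilometres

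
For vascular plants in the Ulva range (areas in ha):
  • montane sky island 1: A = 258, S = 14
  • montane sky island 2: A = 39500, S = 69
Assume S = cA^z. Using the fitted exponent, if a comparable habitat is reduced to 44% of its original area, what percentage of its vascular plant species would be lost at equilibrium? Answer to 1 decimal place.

z = ln(69/14) / ln(39500/258) = 1.5950 / 5.0311 = 0.3170
S_new/S_old = (A_new/A_old)^z = 0.44^0.3170 = exp(0.3170 × -0.8210) = 0.7708
Fraction lost = 1 − 0.7708 = 0.2292

22.9%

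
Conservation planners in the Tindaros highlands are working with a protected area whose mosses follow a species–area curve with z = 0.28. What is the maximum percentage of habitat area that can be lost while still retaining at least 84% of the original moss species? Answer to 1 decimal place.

46.4%

Need (A_new/A_old)^0.28 = 0.84, so A_new/A_old = 0.84^(1/0.28) = 0.84^3.571
ln(A_new/A_old) = ln 0.84 / 0.28 = -0.1744 / 0.28 = -0.6227
A_new/A_old = e^-0.6227 ≈ 0.5365
Fraction that can be lost = 1 − 0.5365 = 0.4635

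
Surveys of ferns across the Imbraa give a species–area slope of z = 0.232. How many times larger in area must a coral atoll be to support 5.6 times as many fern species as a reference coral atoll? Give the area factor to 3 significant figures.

(A₂/A₁)^0.232 = 5.6, so A₂/A₁ = 5.6^(1/0.232) = 5.6^4.31
ln(A₂/A₁) = ln 5.6 / 0.232 = 1.7228 / 0.232 = 7.4257
A₂/A₁ = e^7.4257 ≈ 1679

1680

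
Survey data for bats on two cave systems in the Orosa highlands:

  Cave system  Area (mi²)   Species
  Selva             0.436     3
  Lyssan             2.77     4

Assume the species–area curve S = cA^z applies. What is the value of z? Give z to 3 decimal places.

0.156

Taking logs: ln S = ln c + z ln A, so z = (ln S₂ − ln S₁)/(ln A₂ − ln A₁).
z = ln(4/3) / ln(2.77/0.436) = ln(1.333) / ln(6.353) = 0.2877 / 1.8490 = 0.1556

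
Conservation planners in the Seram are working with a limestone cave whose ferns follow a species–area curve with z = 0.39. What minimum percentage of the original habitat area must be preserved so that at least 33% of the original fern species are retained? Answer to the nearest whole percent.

Need (A_new/A_old)^0.39 = 0.33, so A_new/A_old = 0.33^(1/0.39) = 0.33^2.564
ln(A_new/A_old) = ln 0.33 / 0.39 = -1.1087 / 0.39 = -2.8427
A_new/A_old = e^-2.8427 ≈ 0.05827

6%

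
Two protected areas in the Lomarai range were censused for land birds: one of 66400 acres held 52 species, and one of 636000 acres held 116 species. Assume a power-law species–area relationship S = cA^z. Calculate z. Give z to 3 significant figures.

0.355

Taking logs: ln S = ln c + z ln A, so z = (ln S₂ − ln S₁)/(ln A₂ − ln A₁).
z = ln(116/52) / ln(636000/66400) = ln(2.231) / ln(9.578) = 0.8023 / 2.2595 = 0.3551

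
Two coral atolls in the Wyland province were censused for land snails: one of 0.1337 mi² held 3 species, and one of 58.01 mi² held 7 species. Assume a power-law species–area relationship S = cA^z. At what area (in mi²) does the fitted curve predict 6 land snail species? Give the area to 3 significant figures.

z = ln(7/3) / ln(58.01/0.1337) = 0.8473 / 6.0728 = 0.1395
c = 3 / 0.1337^0.1395 = 3 / 0.7552 = 3.972
A = (6/3.972)^(1/0.1395) ⇒ ln A = ln(1.51)/0.1395 = 2.9558
A = e^2.9558 ≈ 19.22 mi²

19.2 mi²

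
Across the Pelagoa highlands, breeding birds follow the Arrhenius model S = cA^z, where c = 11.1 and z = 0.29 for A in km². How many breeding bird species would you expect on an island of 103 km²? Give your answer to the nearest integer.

S = 11.1 × 103^0.29
ln S = ln 11.1 + 0.29 × ln 103 = 2.4069 + 0.29 × 4.6347 = 3.7510
S = e^3.7510 ≈ 42.56

43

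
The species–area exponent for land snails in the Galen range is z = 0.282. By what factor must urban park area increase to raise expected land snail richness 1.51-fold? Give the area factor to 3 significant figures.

(A₂/A₁)^0.282 = 1.51, so A₂/A₁ = 1.51^(1/0.282) = 1.51^3.546
ln(A₂/A₁) = ln 1.51 / 0.282 = 0.4121 / 0.282 = 1.4614
A₂/A₁ = e^1.4614 ≈ 4.312

4.31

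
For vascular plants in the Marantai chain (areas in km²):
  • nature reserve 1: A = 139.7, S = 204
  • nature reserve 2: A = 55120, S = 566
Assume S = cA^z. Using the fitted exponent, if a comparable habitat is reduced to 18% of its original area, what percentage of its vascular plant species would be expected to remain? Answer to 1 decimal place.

z = ln(566/204) / ln(55120/139.7) = 1.0205 / 5.9778 = 0.1707
S_new/S_old = (A_new/A_old)^z = 0.18^0.1707 = exp(0.1707 × -1.7148) = 0.7462

74.6%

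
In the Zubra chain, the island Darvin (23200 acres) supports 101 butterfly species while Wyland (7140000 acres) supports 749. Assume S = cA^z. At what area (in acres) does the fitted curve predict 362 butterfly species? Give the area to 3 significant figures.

z = ln(749/101) / ln(7140000/23200) = 2.0036 / 5.7293 = 0.3497
c = 101 / 23200^0.3497 = 101 / 33.63 = 3.004
A = (362/3.004)^(1/0.3497) ⇒ ln A = ln(120.5)/0.3497 = 13.7021
A = e^13.7021 ≈ 892790 acres

893000 acres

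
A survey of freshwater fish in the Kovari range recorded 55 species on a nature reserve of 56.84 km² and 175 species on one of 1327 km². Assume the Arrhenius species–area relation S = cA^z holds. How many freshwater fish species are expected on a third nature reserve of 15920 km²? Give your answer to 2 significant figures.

z = ln(175/55) / ln(1327/56.84) = 1.1575 / 3.1504 = 0.3674
c = 55 / 56.84^0.3674 = 55 / 4.412 = 12.47
S₃ = 12.47 × 15920^0.3674 = 12.47 × 34.98 ≈ 436

440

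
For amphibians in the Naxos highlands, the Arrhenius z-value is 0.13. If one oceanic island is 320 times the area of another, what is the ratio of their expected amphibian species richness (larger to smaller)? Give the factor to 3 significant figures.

S₂/S₁ = (A₂/A₁)^z = 320^0.13
ln(S₂/S₁) = 0.13 × ln 320 = 0.13 × 5.7683 = 0.7499
S₂/S₁ = e^0.7499 ≈ 2.117

2.12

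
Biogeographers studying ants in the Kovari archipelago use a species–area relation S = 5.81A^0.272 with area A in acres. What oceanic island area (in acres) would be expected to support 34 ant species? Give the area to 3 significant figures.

34 = 5.81 × A^0.272  ⇒  A^0.272 = 34/5.81 = 5.852
ln A = ln(5.852) / 0.272 = 1.7668 / 0.272 = 6.4955
A = e^6.4955 ≈ 662.2 acres

662 acres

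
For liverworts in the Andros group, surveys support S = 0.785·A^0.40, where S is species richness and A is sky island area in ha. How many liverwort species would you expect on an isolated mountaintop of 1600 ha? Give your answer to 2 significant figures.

S = 0.785 × 1600^0.4 = 0.785 × 19.13 ≈ 15.01

15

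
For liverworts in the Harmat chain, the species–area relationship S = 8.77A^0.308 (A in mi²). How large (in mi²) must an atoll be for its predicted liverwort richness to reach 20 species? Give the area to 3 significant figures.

20 = 8.77 × A^0.308  ⇒  A^0.308 = 20/8.77 = 2.281
ln A = ln(2.281) / 0.308 = 0.8244 / 0.308 = 2.6766
A = e^2.6766 ≈ 14.54 mi²

14.5 mi²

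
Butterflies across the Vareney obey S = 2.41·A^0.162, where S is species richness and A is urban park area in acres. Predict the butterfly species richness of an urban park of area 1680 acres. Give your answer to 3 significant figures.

8.03

S = 2.41 × 1680^0.162 = 2.41 × 3.33 ≈ 8.026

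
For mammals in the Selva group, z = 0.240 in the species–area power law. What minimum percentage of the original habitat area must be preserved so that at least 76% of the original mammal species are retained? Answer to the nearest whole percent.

Need (A_new/A_old)^0.24 = 0.76, so A_new/A_old = 0.76^(1/0.24) = 0.76^4.167
ln(A_new/A_old) = ln 0.76 / 0.24 = -0.2744 / 0.24 = -1.1435
A_new/A_old = e^-1.1435 ≈ 0.3187

32%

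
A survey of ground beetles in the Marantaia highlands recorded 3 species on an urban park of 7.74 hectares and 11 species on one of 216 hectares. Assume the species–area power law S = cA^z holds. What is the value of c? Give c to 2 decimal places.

z = ln(S₂/S₁) / ln(A₂/A₁) = ln(11/3) / ln(216/7.74) = 1.2993 / 3.3289 = 0.3903
c = S₁ / A₁^z = 3 / 7.74^0.3903 = 3 / 2.223 = 1.35

1.35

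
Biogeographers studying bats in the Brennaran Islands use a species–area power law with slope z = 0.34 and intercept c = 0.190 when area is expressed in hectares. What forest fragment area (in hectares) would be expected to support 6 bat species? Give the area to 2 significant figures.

6 = 0.19 × A^0.34  ⇒  A^0.34 = 6/0.19 = 31.58
ln A = ln(31.58) / 0.34 = 3.4525 / 0.34 = 10.1544
A = e^10.1544 ≈ 25704 hectares

26000 hectares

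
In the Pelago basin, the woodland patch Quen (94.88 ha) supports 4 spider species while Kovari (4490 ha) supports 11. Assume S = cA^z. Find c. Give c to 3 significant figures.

z = ln(S₂/S₁) / ln(A₂/A₁) = ln(11/4) / ln(4490/94.88) = 1.0116 / 3.8570 = 0.2623
c = S₁ / A₁^z = 4 / 94.88^0.2623 = 4 / 3.3 = 1.212

1.21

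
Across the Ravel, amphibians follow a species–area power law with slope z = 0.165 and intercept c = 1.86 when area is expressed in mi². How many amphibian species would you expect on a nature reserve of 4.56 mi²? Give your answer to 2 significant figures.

S = 1.86 × 4.56^0.165
ln S = ln 1.86 + 0.165 × ln 4.56 = 0.6206 + 0.165 × 1.5173 = 0.8709
S = e^0.8709 ≈ 2.389

2.4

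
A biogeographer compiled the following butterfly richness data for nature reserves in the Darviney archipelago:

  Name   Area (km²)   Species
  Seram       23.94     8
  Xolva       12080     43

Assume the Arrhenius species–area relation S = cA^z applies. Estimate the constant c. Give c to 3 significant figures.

3.39

z = ln(S₂/S₁) / ln(A₂/A₁) = ln(43/8) / ln(12080/23.94) = 1.6818 / 6.2238 = 0.2702
c = S₁ / A₁^z = 8 / 23.94^0.2702 = 8 / 2.359 = 3.392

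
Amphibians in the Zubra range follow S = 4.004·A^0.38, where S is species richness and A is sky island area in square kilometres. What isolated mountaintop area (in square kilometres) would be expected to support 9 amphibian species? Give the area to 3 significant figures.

9 = 4.004 × A^0.38  ⇒  A^0.38 = 9/4.004 = 2.248
ln A = ln(2.248) / 0.38 = 0.8099 / 0.38 = 2.1314
A = e^2.1314 ≈ 8.427 square kilometres

8.43 square kilometres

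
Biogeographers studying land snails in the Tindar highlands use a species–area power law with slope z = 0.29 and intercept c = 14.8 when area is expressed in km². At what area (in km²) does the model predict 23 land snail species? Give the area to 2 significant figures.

4.6 km²

23 = 14.8 × A^0.29  ⇒  A^0.29 = 23/14.8 = 1.554
ln A = ln(1.554) / 0.29 = 0.4409 / 0.29 = 1.5202
A = e^1.5202 ≈ 4.573 km²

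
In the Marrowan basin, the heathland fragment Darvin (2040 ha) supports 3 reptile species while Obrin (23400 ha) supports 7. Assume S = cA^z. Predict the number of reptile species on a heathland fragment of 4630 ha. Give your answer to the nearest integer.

4

z = ln(7/3) / ln(23400/2040) = 0.8473 / 2.4398 = 0.3473
c = 3 / 2040^0.3473 = 3 / 14.11 = 0.2127
S₃ = 0.2127 × 4630^0.3473 = 0.2127 × 18.75 ≈ 3.988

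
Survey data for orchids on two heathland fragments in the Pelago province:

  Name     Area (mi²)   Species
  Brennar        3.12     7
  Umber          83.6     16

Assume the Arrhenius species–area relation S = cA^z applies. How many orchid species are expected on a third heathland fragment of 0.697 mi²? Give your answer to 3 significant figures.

z = ln(16/7) / ln(83.6/3.12) = 0.8267 / 3.2882 = 0.2514
c = 7 / 3.12^0.2514 = 7 / 1.331 = 5.259
S₃ = 5.259 × 0.697^0.2514 = 5.259 × 0.9132 ≈ 4.802

4.80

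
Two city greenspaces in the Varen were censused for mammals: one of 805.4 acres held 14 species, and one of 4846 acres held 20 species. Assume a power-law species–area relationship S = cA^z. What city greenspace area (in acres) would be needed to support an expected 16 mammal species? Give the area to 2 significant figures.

z = ln(20/14) / ln(4846/805.4) = 0.3567 / 1.7946 = 0.1988
c = 14 / 805.4^0.1988 = 14 / 3.781 = 3.703
A = (16/3.703)^(1/0.1988) ⇒ ln A = ln(4.321)/0.1988 = 7.3632
A = e^7.3632 ≈ 1577 acres

1600 acres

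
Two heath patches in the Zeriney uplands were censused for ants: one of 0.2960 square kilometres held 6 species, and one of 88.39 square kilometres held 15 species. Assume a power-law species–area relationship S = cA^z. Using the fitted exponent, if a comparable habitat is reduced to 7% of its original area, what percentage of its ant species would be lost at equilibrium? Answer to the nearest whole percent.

z = ln(15/6) / ln(88.39/0.296) = 0.9163 / 5.6992 = 0.1608
S_new/S_old = (A_new/A_old)^z = 0.07^0.1608 = exp(0.1608 × -2.6593) = 0.6521
Fraction lost = 1 − 0.6521 = 0.3479

35%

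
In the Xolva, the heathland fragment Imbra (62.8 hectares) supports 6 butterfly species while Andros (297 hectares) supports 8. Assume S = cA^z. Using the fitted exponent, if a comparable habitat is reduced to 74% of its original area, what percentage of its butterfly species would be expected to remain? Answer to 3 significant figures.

z = ln(8/6) / ln(297/62.8) = 0.2877 / 1.5538 = 0.1852
S_new/S_old = (A_new/A_old)^z = 0.74^0.1852 = exp(0.1852 × -0.3011) = 0.9458

94.6%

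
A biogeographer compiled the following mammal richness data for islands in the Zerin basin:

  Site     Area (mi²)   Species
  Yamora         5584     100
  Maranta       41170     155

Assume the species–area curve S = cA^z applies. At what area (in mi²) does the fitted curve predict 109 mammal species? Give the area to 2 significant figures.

z = ln(155/100) / ln(41170/5584) = 0.4383 / 1.9978 = 0.2194
c = 100 / 5584^0.2194 = 100 / 6.637 = 15.07
A = (109/15.07)^(1/0.2194) ⇒ ln A = ln(7.234)/0.2194 = 9.0205
A = e^9.0205 ≈ 8271 mi²

8300 mi²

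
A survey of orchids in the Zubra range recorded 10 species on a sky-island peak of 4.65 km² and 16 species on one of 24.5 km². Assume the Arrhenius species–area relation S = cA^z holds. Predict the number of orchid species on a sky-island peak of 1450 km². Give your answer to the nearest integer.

z = ln(16/10) / ln(24.5/4.65) = 0.4700 / 1.6618 = 0.2828
c = 10 / 4.65^0.2828 = 10 / 1.544 = 6.475
S₃ = 6.475 × 1450^0.2828 = 6.475 × 7.836 ≈ 50.74

51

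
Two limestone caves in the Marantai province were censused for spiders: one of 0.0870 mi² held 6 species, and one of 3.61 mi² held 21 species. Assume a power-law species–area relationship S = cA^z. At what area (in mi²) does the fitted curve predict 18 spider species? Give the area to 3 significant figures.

2.28 mi²

z = ln(21/6) / ln(3.61/0.087) = 1.2528 / 3.7256 = 0.3363
c = 6 / 0.087^0.3363 = 6 / 0.4399 = 13.64
A = (18/13.64)^(1/0.3363) ⇒ ln A = ln(1.32)/0.3363 = 0.8253
A = e^0.8253 ≈ 2.283 mi²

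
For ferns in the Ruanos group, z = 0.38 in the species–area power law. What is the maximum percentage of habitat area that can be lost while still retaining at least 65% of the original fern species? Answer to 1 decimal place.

67.8%

Need (A_new/A_old)^0.38 = 0.65, so A_new/A_old = 0.65^(1/0.38) = 0.65^2.632
ln(A_new/A_old) = ln 0.65 / 0.38 = -0.4308 / 0.38 = -1.1336
A_new/A_old = e^-1.1336 ≈ 0.3219
Fraction that can be lost = 1 − 0.3219 = 0.6781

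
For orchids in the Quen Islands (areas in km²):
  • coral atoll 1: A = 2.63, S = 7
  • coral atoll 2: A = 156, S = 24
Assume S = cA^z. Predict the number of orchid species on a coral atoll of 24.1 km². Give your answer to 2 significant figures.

z = ln(24/7) / ln(156/2.63) = 1.2321 / 4.0829 = 0.3018
c = 7 / 2.63^0.3018 = 7 / 1.339 = 5.228
S₃ = 5.228 × 24.1^0.3018 = 5.228 × 2.613 ≈ 13.66

14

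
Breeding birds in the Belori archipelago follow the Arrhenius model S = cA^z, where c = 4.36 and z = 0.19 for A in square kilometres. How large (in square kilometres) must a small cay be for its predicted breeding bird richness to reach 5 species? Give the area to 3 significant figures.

2.06 square kilometres

5 = 4.36 × A^0.19  ⇒  A^0.19 = 5/4.36 = 1.147
ln A = ln(1.147) / 0.19 = 0.1370 / 0.19 = 0.7209
A = e^0.7209 ≈ 2.056 square kilometres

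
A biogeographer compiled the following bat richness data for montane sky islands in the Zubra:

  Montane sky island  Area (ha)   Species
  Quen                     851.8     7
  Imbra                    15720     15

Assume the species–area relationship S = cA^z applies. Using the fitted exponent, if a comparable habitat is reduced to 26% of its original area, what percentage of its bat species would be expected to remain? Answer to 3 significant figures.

70.3%

z = ln(15/7) / ln(15720/851.8) = 0.7621 / 2.9153 = 0.2614
S_new/S_old = (A_new/A_old)^z = 0.26^0.2614 = exp(0.2614 × -1.3471) = 0.7032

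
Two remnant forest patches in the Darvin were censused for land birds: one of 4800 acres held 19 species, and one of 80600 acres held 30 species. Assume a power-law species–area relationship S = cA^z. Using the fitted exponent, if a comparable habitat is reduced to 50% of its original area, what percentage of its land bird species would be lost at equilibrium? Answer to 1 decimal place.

10.6%

z = ln(30/19) / ln(80600/4800) = 0.4568 / 2.8209 = 0.1619
S_new/S_old = (A_new/A_old)^z = 0.5^0.1619 = exp(0.1619 × -0.6931) = 0.8938
Fraction lost = 1 − 0.8938 = 0.1062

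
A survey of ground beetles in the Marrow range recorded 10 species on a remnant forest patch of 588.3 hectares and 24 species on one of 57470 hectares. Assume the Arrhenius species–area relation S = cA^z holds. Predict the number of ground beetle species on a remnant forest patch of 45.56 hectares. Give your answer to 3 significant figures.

z = ln(24/10) / ln(57470/588.3) = 0.8755 / 4.5818 = 0.1911
c = 10 / 588.3^0.1911 = 10 / 3.382 = 2.957
S₃ = 2.957 × 45.56^0.1911 = 2.957 × 2.075 ≈ 6.134

6.13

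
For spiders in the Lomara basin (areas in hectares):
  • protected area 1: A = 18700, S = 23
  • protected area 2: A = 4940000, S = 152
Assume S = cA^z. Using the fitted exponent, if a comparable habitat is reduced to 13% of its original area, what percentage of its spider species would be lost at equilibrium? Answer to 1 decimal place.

49.9%

z = ln(152/23) / ln(4940000/18700) = 1.8884 / 5.5766 = 0.3386
S_new/S_old = (A_new/A_old)^z = 0.13^0.3386 = exp(0.3386 × -2.0402) = 0.5011
Fraction lost = 1 − 0.5011 = 0.4989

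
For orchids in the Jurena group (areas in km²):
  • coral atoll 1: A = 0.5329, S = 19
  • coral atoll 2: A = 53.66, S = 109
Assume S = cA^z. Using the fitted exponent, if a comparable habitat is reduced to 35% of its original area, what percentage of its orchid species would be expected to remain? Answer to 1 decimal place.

z = ln(109/19) / ln(53.66/0.5329) = 1.7469 / 4.6121 = 0.3788
S_new/S_old = (A_new/A_old)^z = 0.35^0.3788 = exp(0.3788 × -1.0498) = 0.6719

67.2%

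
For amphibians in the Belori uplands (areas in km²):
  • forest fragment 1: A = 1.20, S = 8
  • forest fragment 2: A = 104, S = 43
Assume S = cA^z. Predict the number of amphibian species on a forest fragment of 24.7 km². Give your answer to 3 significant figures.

z = ln(43/8) / ln(104/1.2) = 1.6818 / 4.4621 = 0.3769
c = 8 / 1.2^0.3769 = 8 / 1.071 = 7.469
S₃ = 7.469 × 24.7^0.3769 = 7.469 × 3.349 ≈ 25.01

25.0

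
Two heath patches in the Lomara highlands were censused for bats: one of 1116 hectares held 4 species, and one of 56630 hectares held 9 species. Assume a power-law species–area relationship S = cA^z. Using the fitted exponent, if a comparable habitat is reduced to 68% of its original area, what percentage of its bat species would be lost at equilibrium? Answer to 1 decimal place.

z = ln(9/4) / ln(56630/1116) = 0.8109 / 3.9268 = 0.2065
S_new/S_old = (A_new/A_old)^z = 0.68^0.2065 = exp(0.2065 × -0.3857) = 0.9234
Fraction lost = 1 − 0.9234 = 0.07656

7.7%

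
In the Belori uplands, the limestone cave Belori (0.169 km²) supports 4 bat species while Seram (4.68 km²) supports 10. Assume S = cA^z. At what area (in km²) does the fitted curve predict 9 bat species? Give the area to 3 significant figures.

z = ln(10/4) / ln(4.68/0.169) = 0.9163 / 3.3212 = 0.2759
c = 4 / 0.169^0.2759 = 4 / 0.6123 = 6.533
A = (9/6.533)^(1/0.2759) ⇒ ln A = ln(1.378)/0.2759 = 1.1614
A = e^1.1614 ≈ 3.194 km²

3.19 km²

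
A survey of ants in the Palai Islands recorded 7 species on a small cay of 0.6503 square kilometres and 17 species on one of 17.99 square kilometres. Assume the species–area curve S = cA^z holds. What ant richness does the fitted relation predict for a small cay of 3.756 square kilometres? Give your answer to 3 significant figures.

z = ln(17/7) / ln(17.99/0.6503) = 0.8873 / 3.3201 = 0.2672
c = 7 / 0.6503^0.2672 = 7 / 0.8914 = 7.853
S₃ = 7.853 × 3.756^0.2672 = 7.853 × 1.424 ≈ 11.19

11.2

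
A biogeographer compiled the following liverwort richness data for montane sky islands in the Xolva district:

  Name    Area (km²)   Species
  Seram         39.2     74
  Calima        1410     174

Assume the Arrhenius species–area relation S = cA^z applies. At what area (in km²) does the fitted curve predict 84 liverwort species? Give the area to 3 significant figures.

66.7 km²

z = ln(174/74) / ln(1410/39.2) = 0.8550 / 3.5827 = 0.2386
c = 74 / 39.2^0.2386 = 74 / 2.4 = 30.83
A = (84/30.83)^(1/0.2386) ⇒ ln A = ln(2.724)/0.2386 = 4.1998
A = e^4.1998 ≈ 66.67 km²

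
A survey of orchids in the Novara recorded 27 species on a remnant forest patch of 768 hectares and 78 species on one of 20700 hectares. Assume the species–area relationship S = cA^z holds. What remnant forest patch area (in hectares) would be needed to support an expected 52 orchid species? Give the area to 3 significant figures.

z = ln(78/27) / ln(20700/768) = 1.0609 / 3.2941 = 0.3221
c = 27 / 768^0.3221 = 27 / 8.496 = 3.178
A = (52/3.178)^(1/0.3221) ⇒ ln A = ln(16.36)/0.3221 = 8.6789
A = e^8.6789 ≈ 5877 hectares

5880 hectares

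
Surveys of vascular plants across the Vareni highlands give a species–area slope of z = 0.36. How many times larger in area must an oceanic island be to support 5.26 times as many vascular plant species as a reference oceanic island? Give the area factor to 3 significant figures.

(A₂/A₁)^0.36 = 5.26, so A₂/A₁ = 5.26^(1/0.36) = 5.26^2.778
ln(A₂/A₁) = ln 5.26 / 0.36 = 1.6601 / 0.36 = 4.6115
A₂/A₁ = e^4.6115 ≈ 100.6

101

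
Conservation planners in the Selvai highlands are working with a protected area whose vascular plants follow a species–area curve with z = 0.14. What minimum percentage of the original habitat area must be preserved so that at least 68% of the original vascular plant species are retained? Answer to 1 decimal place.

Need (A_new/A_old)^0.14 = 0.68, so A_new/A_old = 0.68^(1/0.14) = 0.68^7.143
ln(A_new/A_old) = ln 0.68 / 0.14 = -0.3857 / 0.14 = -2.7547
A_new/A_old = e^-2.7547 ≈ 0.06363

6.4%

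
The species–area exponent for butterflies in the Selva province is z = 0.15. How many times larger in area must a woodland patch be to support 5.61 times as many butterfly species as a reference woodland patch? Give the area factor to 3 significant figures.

98400

(A₂/A₁)^0.15 = 5.61, so A₂/A₁ = 5.61^(1/0.15) = 5.61^6.667
ln(A₂/A₁) = ln 5.61 / 0.15 = 1.7246 / 0.15 = 11.4970
A₂/A₁ = e^11.4970 ≈ 98421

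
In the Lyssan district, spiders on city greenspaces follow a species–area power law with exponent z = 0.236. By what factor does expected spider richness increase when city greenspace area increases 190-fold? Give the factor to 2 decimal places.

3.45

S₂/S₁ = (A₂/A₁)^z = 190^0.236
ln(S₂/S₁) = 0.236 × ln 190 = 0.236 × 5.2470 = 1.2383
S₂/S₁ = e^1.2383 ≈ 3.45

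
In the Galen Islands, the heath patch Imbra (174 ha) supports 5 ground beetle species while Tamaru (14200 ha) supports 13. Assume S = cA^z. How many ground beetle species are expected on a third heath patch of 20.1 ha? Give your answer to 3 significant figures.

3.13

z = ln(13/5) / ln(14200/174) = 0.9555 / 4.4019 = 0.2171
c = 5 / 174^0.2171 = 5 / 3.064 = 1.632
S₃ = 1.632 × 20.1^0.2171 = 1.632 × 1.918 ≈ 3.13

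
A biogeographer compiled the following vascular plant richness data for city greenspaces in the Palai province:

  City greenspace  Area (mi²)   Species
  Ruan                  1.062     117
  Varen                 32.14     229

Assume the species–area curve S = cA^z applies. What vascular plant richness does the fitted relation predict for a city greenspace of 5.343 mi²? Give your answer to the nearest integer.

161

z = ln(229/117) / ln(32.14/1.062) = 0.6715 / 3.4099 = 0.1969
c = 117 / 1.062^0.1969 = 117 / 1.012 = 115.6
S₃ = 115.6 × 5.343^0.1969 = 115.6 × 1.391 ≈ 160.8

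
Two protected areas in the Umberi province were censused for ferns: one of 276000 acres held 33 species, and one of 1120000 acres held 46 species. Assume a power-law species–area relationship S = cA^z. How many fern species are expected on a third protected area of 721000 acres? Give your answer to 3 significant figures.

41.4

z = ln(46/33) / ln(1120000/276000) = 0.3321 / 1.4007 = 0.2371
c = 33 / 276000^0.2371 = 33 / 19.51 = 1.692
S₃ = 1.692 × 721000^0.2371 = 1.692 × 24.49 ≈ 41.44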